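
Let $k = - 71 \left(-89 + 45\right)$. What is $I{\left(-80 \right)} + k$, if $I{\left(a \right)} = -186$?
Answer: $2938$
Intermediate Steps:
$k = 3124$ ($k = \left(-71\right) \left(-44\right) = 3124$)
$I{\left(-80 \right)} + k = -186 + 3124 = 2938$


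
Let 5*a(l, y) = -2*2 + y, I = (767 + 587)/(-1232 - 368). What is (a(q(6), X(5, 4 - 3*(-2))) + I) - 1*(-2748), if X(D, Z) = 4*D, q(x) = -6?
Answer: 2200283/800 ≈ 2750.4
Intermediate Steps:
I = -677/800 (I = 1354/(-1600) = 1354*(-1/1600) = -677/800 ≈ -0.84625)
a(l, y) = -4/5 + y/5 (a(l, y) = (-2*2 + y)/5 = (-4 + y)/5 = -4/5 + y/5)
(a(q(6), X(5, 4 - 3*(-2))) + I) - 1*(-2748) = ((-4/5 + (4*5)/5) - 677/800) - 1*(-2748) = ((-4/5 + (1/5)*20) - 677/800) + 2748 = ((-4/5 + 4) - 677/800) + 2748 = (16/5 - 677/800) + 2748 = 1883/800 + 2748 = 2200283/800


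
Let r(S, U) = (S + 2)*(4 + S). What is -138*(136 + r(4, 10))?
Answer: -25392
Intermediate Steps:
r(S, U) = (2 + S)*(4 + S)
-138*(136 + r(4, 10)) = -138*(136 + (8 + 4² + 6*4)) = -138*(136 + (8 + 16 + 24)) = -138*(136 + 48) = -138*184 = -25392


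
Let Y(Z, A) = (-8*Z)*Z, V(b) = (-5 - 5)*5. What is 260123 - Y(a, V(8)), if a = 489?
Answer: 2173091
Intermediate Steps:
V(b) = -50 (V(b) = -10*5 = -50)
Y(Z, A) = -8*Z²
260123 - Y(a, V(8)) = 260123 - (-8)*489² = 260123 - (-8)*239121 = 260123 - 1*(-1912968) = 260123 + 1912968 = 2173091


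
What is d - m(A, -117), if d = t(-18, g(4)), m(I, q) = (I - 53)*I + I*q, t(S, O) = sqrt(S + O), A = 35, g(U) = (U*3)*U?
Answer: 4725 + sqrt(30) ≈ 4730.5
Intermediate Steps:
g(U) = 3*U**2 (g(U) = (3*U)*U = 3*U**2)
t(S, O) = sqrt(O + S)
m(I, q) = I*q + I*(-53 + I) (m(I, q) = (-53 + I)*I + I*q = I*(-53 + I) + I*q = I*q + I*(-53 + I))
d = sqrt(30) (d = sqrt(3*4**2 - 18) = sqrt(3*16 - 18) = sqrt(48 - 18) = sqrt(30) ≈ 5.4772)
d - m(A, -117) = sqrt(30) - 35*(-53 + 35 - 117) = sqrt(30) - 35*(-135) = sqrt(30) - 1*(-4725) = sqrt(30) + 4725 = 4725 + sqrt(30)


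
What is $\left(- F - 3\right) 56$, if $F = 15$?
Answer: $-1008$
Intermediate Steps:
$\left(- F - 3\right) 56 = \left(\left(-1\right) 15 - 3\right) 56 = \left(-15 - 3\right) 56 = \left(-18\right) 56 = -1008$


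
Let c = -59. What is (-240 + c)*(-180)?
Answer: 53820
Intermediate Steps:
(-240 + c)*(-180) = (-240 - 59)*(-180) = -299*(-180) = 53820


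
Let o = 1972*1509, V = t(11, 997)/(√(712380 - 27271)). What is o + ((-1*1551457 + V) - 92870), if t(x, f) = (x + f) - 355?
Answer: 1331421 + 653*√685109/685109 ≈ 1.3314e+6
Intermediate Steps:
t(x, f) = -355 + f + x (t(x, f) = (f + x) - 355 = -355 + f + x)
V = 653*√685109/685109 (V = (-355 + 997 + 11)/(√(712380 - 27271)) = 653/(√685109) = 653*(√685109/685109) = 653*√685109/685109 ≈ 0.78892)
o = 2975748
o + ((-1*1551457 + V) - 92870) = 2975748 + ((-1*1551457 + 653*√685109/685109) - 92870) = 2975748 + ((-1551457 + 653*√685109/685109) - 92870) = 2975748 + (-1644327 + 653*√685109/685109) = 1331421 + 653*√685109/685109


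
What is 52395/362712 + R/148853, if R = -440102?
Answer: -7230053509/2570989016 ≈ -2.8122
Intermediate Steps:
52395/362712 + R/148853 = 52395/362712 - 440102/148853 = 52395*(1/362712) - 440102*1/148853 = 2495/17272 - 440102/148853 = -7230053509/2570989016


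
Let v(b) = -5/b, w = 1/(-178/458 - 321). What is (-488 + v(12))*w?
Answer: 1342169/883176 ≈ 1.5197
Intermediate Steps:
w = -229/73598 (w = 1/(-178*1/458 - 321) = 1/(-89/229 - 321) = 1/(-73598/229) = -229/73598 ≈ -0.0031115)
(-488 + v(12))*w = (-488 - 5/12)*(-229/73598) = -5861/12*(-229/73598) = 1342169/883176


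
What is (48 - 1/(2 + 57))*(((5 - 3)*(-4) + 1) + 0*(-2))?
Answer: -19817/59 ≈ -335.88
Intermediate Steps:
(48 - 1/(2 + 57))*(((5 - 3)*(-4) + 1) + 0*(-2)) = (48 - 1/59)*((2*(-4) + 1) + 0) = (48 - 1*1/59)*((-8 + 1) + 0) = (48 - 1/59)*(-7 + 0) = (2831/59)*(-7) = -19817/59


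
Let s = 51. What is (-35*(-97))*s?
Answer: 173145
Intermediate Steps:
(-35*(-97))*s = -35*(-97)*51 = 3395*51 = 173145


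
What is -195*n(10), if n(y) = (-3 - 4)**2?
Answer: -9555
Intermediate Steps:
n(y) = 49 (n(y) = (-7)**2 = 49)
-195*n(10) = -195*49 = -9555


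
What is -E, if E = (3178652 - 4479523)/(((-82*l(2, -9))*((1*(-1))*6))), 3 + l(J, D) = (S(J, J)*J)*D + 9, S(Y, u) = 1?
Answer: -1300871/5904 ≈ -220.34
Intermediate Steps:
l(J, D) = 6 + D*J (l(J, D) = -3 + ((1*J)*D + 9) = -3 + (J*D + 9) = -3 + (D*J + 9) = -3 + (9 + D*J) = 6 + D*J)
E = 1300871/5904 (E = (3178652 - 4479523)/(((-82*(6 - 9*2))*((1*(-1))*6))) = -1300871*1/(492*(6 - 18)) = -1300871/(-82*(-12)*(-6)) = -1300871/(984*(-6)) = -1300871/(-5904) = -1300871*(-1/5904) = 1300871/5904 ≈ 220.34)
-E = -1*1300871/5904 = -1300871/5904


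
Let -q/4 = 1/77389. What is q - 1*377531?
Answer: -29216746563/77389 ≈ -3.7753e+5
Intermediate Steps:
q = -4/77389 ≈ -5.1687e-5
q - 1*377531 = -4/77389 - 1*377531 = -4/77389 - 377531 = -29216746563/77389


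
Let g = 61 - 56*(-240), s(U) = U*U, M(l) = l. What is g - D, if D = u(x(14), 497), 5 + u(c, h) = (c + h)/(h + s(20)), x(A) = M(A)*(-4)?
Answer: 4038147/299 ≈ 13506.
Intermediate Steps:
x(A) = -4*A (x(A) = A*(-4) = -4*A)
s(U) = U²
u(c, h) = -5 + (c + h)/(400 + h) (u(c, h) = -5 + (c + h)/(h + 20²) = -5 + (c + h)/(h + 400) = -5 + (c + h)/(400 + h))
g = 13501 (g = 61 + 13440 = 13501)
D = -1348/299 (D = (-2000 - 4*14 - 4*497)/(400 + 497) = (-2000 - 56 - 1988)/897 = (1/897)*(-4044) = -1348/299 ≈ -4.5084)
g - D = 13501 - 1*(-1348/299) = 13501 + 1348/299 = 4038147/299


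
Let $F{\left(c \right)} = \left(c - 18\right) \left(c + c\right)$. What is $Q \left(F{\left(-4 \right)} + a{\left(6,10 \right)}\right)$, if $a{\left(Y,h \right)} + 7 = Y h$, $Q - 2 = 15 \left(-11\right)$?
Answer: $-37327$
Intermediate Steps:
$F{\left(c \right)} = 2 c \left(-18 + c\right)$ ($F{\left(c \right)} = \left(-18 + c\right) 2 c = 2 c \left(-18 + c\right)$)
$Q = -163$ ($Q = 2 + 15 \left(-11\right) = 2 - 165 = -163$)
$a{\left(Y,h \right)} = -7 + Y h$
$Q \left(F{\left(-4 \right)} + a{\left(6,10 \right)}\right) = - 163 \left(2 \left(-4\right) \left(-18 - 4\right) + \left(-7 + 6 \cdot 10\right)\right) = - 163 \left(2 \left(-4\right) \left(-22\right) + \left(-7 + 60\right)\right) = - 163 \left(176 + 53\right) = \left(-163\right) 229 = -37327$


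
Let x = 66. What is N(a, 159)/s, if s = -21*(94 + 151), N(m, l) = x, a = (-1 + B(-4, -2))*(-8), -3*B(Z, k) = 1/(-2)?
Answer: -22/1715 ≈ -0.012828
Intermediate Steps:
B(Z, k) = 1/6 (B(Z, k) = -1/3/(-2) = -1/3*(-1/2) = 1/6)
a = 20/3 (a = (-1 + 1/6)*(-8) = -5/6*(-8) = 20/3 ≈ 6.6667)
N(m, l) = 66
s = -5145 (s = -21*245 = -5145)
N(a, 159)/s = 66/(-5145) = 66*(-1/5145) = -22/1715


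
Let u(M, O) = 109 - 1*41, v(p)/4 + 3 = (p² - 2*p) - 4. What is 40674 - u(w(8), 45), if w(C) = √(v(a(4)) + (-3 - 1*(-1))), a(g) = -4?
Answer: 40606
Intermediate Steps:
v(p) = -28 - 8*p + 4*p² (v(p) = -12 + 4*((p² - 2*p) - 4) = -12 + 4*(-4 + p² - 2*p) = -12 + (-16 - 8*p + 4*p²) = -28 - 8*p + 4*p²)
w(C) = √66 (w(C) = √((-28 - 8*(-4) + 4*(-4)²) + (-3 - 1*(-1))) = √((-28 + 32 + 4*16) + (-3 + 1)) = √((-28 + 32 + 64) - 2) = √(68 - 2) = √66)
u(M, O) = 68 (u(M, O) = 109 - 41 = 68)
40674 - u(w(8), 45) = 40674 - 1*68 = 40674 - 68 = 40606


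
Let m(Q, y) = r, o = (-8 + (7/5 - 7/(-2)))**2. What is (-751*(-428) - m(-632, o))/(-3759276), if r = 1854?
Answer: -159787/1879638 ≈ -0.085009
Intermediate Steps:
o = 961/100 (o = (-8 + (7*(1/5) - 7*(-1/2)))**2 = (-8 + (7/5 + 7/2))**2 = (-8 + 49/10)**2 = (-31/10)**2 = 961/100 ≈ 9.6100)
m(Q, y) = 1854
(-751*(-428) - m(-632, o))/(-3759276) = (-751*(-428) - 1*1854)/(-3759276) = (321428 - 1854)*(-1/3759276) = 319574*(-1/3759276) = -159787/1879638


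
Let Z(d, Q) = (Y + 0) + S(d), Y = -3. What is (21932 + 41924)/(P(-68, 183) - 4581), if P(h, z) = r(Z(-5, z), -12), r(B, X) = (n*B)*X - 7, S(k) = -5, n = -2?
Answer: -15964/1195 ≈ -13.359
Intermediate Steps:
Z(d, Q) = -8 (Z(d, Q) = (-3 + 0) - 5 = -3 - 5 = -8)
r(B, X) = -7 - 2*B*X (r(B, X) = (-2*B)*X - 7 = -2*B*X - 7 = -7 - 2*B*X)
P(h, z) = -199 (P(h, z) = -7 - 2*(-8)*(-12) = -7 - 192 = -199)
(21932 + 41924)/(P(-68, 183) - 4581) = (21932 + 41924)/(-199 - 4581) = 63856/(-4780) = 63856*(-1/4780) = -15964/1195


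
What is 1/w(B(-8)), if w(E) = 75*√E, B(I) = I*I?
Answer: 1/600 ≈ 0.0016667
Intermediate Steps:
B(I) = I²
1/w(B(-8)) = 1/(75*√((-8)²)) = 1/(75*√64) = 1/(75*8) = 1/600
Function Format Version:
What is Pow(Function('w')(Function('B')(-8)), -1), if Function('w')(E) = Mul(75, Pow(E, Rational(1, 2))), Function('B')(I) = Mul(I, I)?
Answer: Rational(1, 600) ≈ 0.0016667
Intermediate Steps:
Function('B')(I) = Pow(I, 2)
Pow(Function('w')(Function('B')(-8)), -1) = Pow(Mul(75, Pow(Pow(-8, 2), Rational(1, 2))), -1) = Pow(Mul(75, Pow(64, Rational(1, 2))), -1) = Pow(Mul(75, 8), -1) = Pow(600, -1) = Rational(1, 600)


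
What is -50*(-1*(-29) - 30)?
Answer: 50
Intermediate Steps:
-50*(-1*(-29) - 30) = -50*(29 - 30) = -50*(-1) = 50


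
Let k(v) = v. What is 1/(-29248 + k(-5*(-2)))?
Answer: -1/29238 ≈ -3.4202e-5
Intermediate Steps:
1/(-29248 + k(-5*(-2))) = 1/(-29248 - 5*(-2)) = 1/(-29248 + 10) = 1/(-29238) = -1/29238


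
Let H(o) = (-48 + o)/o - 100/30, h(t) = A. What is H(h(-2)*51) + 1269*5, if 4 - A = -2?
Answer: 323468/51 ≈ 6342.5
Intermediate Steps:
A = 6 (A = 4 - 1*(-2) = 4 + 2 = 6)
h(t) = 6
H(o) = -10/3 + (-48 + o)/o (H(o) = (-48 + o)/o - 100*1/30 = (-48 + o)/o - 10/3 = -10/3 + (-48 + o)/o)
H(h(-2)*51) + 1269*5 = (-7/3 - 48/(6*51)) + 1269*5 = (-7/3 - 48/306) + 6345 = (-7/3 - 48*1/306) + 6345 = (-7/3 - 8/51) + 6345 = -127/51 + 6345 = 323468/51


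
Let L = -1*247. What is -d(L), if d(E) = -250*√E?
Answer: 250*I*√247 ≈ 3929.1*I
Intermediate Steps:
L = -247
-d(L) = -(-250)*√(-247) = -(-250)*I*√247 = 250*I*√247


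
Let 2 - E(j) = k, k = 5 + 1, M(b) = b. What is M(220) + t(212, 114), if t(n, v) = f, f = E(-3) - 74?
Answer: 142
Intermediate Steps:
k = 6
E(j) = -4 (E(j) = 2 - 1*6 = 2 - 6 = -4)
f = -78 (f = -4 - 74 = -78)
t(n, v) = -78
M(220) + t(212, 114) = 220 - 78 = 142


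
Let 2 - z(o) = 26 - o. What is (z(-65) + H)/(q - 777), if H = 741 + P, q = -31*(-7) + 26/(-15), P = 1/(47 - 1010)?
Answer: -3139375/2704746 ≈ -1.1607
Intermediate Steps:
P = -1/963 (P = 1/(-963) = -1/963 ≈ -0.0010384)
z(o) = -24 + o (z(o) = 2 - (26 - o) = 2 + (-26 + o) = -24 + o)
q = 3229/15 (q = 217 + 26*(-1/15) = 217 - 26/15 = 3229/15 ≈ 215.27)
H = 713582/963 (H = 741 - 1/963 = 713582/963 ≈ 741.00)
(z(-65) + H)/(q - 777) = ((-24 - 65) + 713582/963)/(3229/15 - 777) = (-89 + 713582/963)/(-8426/15) = (627875/963)*(-15/8426) = -3139375/2704746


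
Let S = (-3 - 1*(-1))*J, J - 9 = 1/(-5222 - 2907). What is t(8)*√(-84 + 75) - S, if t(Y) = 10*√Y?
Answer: 146320/8129 + 60*I*√2 ≈ 18.0 + 84.853*I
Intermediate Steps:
J = 73160/8129 (J = 9 + 1/(-5222 - 2907) = 9 + 1/(-8129) = 9 - 1/8129 = 73160/8129 ≈ 8.9999)
S = -146320/8129 (S = (-3 - 1*(-1))*(73160/8129) = (-3 + 1)*(73160/8129) = -2*73160/8129 = -146320/8129 ≈ -18.000)
t(8)*√(-84 + 75) - S = (10*√8)*√(-84 + 75) - 1*(-146320/8129) = (10*(2*√2))*√(-9) + 146320/8129 = (20*√2)*(3*I) + 146320/8129 = 60*I*√2 + 146320/8129 = 146320/8129 + 60*I*√2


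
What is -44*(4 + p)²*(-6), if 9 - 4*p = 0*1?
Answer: 20625/2 ≈ 10313.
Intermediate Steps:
p = 9/4 (p = 9/4 - 0 = 9/4 - ¼*0 = 9/4 + 0 = 9/4 ≈ 2.2500)
-44*(4 + p)²*(-6) = -44*(4 + 9/4)²*(-6) = -44*(25/4)²*(-6) = -44*625/16*(-6) = -6875/4*(-6) = 20625/2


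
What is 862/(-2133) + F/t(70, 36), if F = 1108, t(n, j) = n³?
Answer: -73325659/182904750 ≈ -0.40090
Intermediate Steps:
862/(-2133) + F/t(70, 36) = 862/(-2133) + 1108/(70³) = 862*(-1/2133) + 1108/343000 = -862/2133 + 1108*(1/343000) = -862/2133 + 277/85750 = -73325659/182904750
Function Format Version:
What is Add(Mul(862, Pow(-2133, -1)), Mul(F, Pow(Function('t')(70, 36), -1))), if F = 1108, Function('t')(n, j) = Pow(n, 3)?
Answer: Rational(-73325659, 182904750) ≈ -0.40090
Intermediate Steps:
Add(Mul(862, Pow(-2133, -1)), Mul(F, Pow(Function('t')(70, 36), -1))) = Add(Mul(862, Pow(-2133, -1)), Mul(1108, Pow(Pow(70, 3), -1))) = Add(Mul(862, Rational(-1, 2133)), Mul(1108, Pow(343000, -1))) = Add(Rational(-862, 2133), Mul(1108, Rational(1, 343000))) = Add(Rational(-862, 2133), Rational(277, 85750)) = Rational(-73325659, 182904750)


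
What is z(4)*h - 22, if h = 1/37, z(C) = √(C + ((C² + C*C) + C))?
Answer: -22 + 2*√10/37 ≈ -21.829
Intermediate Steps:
z(C) = √(2*C + 2*C²) (z(C) = √(C + ((C² + C²) + C)) = √(C + (2*C² + C)) = √(C + (C + 2*C²)) = √(2*C + 2*C²))
h = 1/37 ≈ 0.027027
z(4)*h - 22 = (√2*√(4*(1 + 4)))*(1/37) - 22 = (√2*√(4*5))*(1/37) - 22 = (√2*√20)*(1/37) - 22 = (√2*(2*√5))*(1/37) - 22 = (2*√10)*(1/37) - 22 = 2*√10/37 - 22 = -22 + 2*√10/37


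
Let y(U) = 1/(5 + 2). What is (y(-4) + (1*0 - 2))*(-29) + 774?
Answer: 5795/7 ≈ 827.86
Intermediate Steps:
y(U) = 1/7
(y(-4) + (1*0 - 2))*(-29) + 774 = (1/7 + (1*0 - 2))*(-29) + 774 = (1/7 + (0 - 2))*(-29) + 774 = (1/7 - 2)*(-29) + 774 = -13/7*(-29) + 774 = 377/7 + 774 = 5795/7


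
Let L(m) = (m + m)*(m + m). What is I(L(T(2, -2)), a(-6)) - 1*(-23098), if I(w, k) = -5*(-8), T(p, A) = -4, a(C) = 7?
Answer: 23138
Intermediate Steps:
L(m) = 4*m**2 (L(m) = (2*m)*(2*m) = 4*m**2)
I(w, k) = 40
I(L(T(2, -2)), a(-6)) - 1*(-23098) = 40 - 1*(-23098) = 40 + 23098 = 23138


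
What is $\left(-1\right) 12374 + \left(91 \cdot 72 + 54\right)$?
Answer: $-5768$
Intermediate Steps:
$\left(-1\right) 12374 + \left(91 \cdot 72 + 54\right) = -12374 + \left(6552 + 54\right) = -12374 + 6606 = -5768$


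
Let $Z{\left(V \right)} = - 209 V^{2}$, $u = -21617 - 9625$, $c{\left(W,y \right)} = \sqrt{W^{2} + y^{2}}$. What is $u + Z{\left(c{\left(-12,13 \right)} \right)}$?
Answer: $-96659$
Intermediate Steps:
$u = -31242$
$u + Z{\left(c{\left(-12,13 \right)} \right)} = -31242 - 209 \left(\sqrt{\left(-12\right)^{2} + 13^{2}}\right)^{2} = -31242 - 209 \left(\sqrt{144 + 169}\right)^{2} = -31242 - 209 \left(\sqrt{313}\right)^{2} = -31242 - 65417 = -96659$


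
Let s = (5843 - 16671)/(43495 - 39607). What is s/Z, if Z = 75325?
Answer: -2707/73215900 ≈ -3.6973e-5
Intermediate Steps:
s = -2707/972 (s = -10828/3888 = -10828*1/3888 = -2707/972 ≈ -2.7850)
s/Z = -2707/972/75325 = -2707/972*1/75325 = -2707/73215900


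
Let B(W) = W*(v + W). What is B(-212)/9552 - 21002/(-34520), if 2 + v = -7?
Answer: 14202673/2576055 ≈ 5.5133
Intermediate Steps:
v = -9 (v = -2 - 7 = -9)
B(W) = W*(-9 + W)
B(-212)/9552 - 21002/(-34520) = -212*(-9 - 212)/9552 - 21002/(-34520) = -212*(-221)*(1/9552) - 21002*(-1/34520) = 46852*(1/9552) + 10501/17260 = 11713/2388 + 10501/17260 = 14202673/2576055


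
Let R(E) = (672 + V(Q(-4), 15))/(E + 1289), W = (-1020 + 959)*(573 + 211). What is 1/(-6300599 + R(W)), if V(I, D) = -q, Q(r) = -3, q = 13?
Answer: -46535/293198375124 ≈ -1.5872e-7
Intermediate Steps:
V(I, D) = -13 (V(I, D) = -1*13 = -13)
W = -47824 (W = -61*784 = -47824)
R(E) = 659/(1289 + E) (R(E) = (672 - 13)/(E + 1289) = 659/(1289 + E))
1/(-6300599 + R(W)) = 1/(-6300599 + 659/(1289 - 47824)) = 1/(-6300599 + 659/(-46535)) = 1/(-6300599 + 659*(-1/46535)) = 1/(-6300599 - 659/46535) = 1/(-293198375124/46535) = -46535/293198375124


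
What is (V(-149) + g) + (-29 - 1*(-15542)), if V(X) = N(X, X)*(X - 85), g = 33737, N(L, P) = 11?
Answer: 46676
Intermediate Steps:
V(X) = -935 + 11*X (V(X) = 11*(X - 85) = 11*(-85 + X) = -935 + 11*X)
(V(-149) + g) + (-29 - 1*(-15542)) = ((-935 + 11*(-149)) + 33737) + (-29 - 1*(-15542)) = ((-935 - 1639) + 33737) + (-29 + 15542) = (-2574 + 33737) + 15513 = 31163 + 15513 = 46676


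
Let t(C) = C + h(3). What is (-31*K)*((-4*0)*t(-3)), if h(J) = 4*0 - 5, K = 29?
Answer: 0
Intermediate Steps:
h(J) = -5 (h(J) = 0 - 5 = -5)
t(C) = -5 + C (t(C) = C - 5 = -5 + C)
(-31*K)*((-4*0)*t(-3)) = (-31*29)*((-4*0)*(-5 - 3)) = -0*(-8) = -899*0 = 0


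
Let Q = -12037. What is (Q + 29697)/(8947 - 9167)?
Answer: -883/11 ≈ -80.273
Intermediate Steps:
(Q + 29697)/(8947 - 9167) = (-12037 + 29697)/(8947 - 9167) = 17660/(-220) = 17660*(-1/220) = -883/11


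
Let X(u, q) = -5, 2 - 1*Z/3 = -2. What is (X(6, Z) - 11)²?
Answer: 256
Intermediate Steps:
Z = 12 (Z = 6 - 3*(-2) = 6 + 6 = 12)
(X(6, Z) - 11)² = (-5 - 11)² = (-16)² = 256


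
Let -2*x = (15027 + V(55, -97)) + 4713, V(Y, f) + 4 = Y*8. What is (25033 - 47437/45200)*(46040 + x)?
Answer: 2542355034261/2825 ≈ 8.9995e+8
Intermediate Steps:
V(Y, f) = -4 + 8*Y (V(Y, f) = -4 + Y*8 = -4 + 8*Y)
x = -10088 (x = -((15027 + (-4 + 8*55)) + 4713)/2 = -((15027 + (-4 + 440)) + 4713)/2 = -((15027 + 436) + 4713)/2 = -(15463 + 4713)/2 = -½*20176 = -10088)
(25033 - 47437/45200)*(46040 + x) = (25033 - 47437/45200)*(46040 - 10088) = (25033 - 47437*1/45200)*35952 = (25033 - 47437/45200)*35952 = (1131444163/45200)*35952 = 2542355034261/2825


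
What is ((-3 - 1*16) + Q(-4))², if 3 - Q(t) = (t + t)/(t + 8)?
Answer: 196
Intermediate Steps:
Q(t) = 3 - 2*t/(8 + t) (Q(t) = 3 - (t + t)/(t + 8) = 3 - 2*t/(8 + t))
((-3 - 1*16) + Q(-4))² = ((-3 - 1*16) + (24 - 4)/(8 - 4))² = ((-3 - 16) + 20/4)² = (-19 + (¼)*20)² = (-19 + 5)² = (-14)² = 196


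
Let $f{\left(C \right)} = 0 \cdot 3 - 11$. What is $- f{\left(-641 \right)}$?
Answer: $11$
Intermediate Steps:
$f{\left(C \right)} = -11$ ($f{\left(C \right)} = 0 - 11 = -11$)
$- f{\left(-641 \right)} = \left(-1\right) \left(-11\right) = 11$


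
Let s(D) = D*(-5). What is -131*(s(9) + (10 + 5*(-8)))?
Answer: 9825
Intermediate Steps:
s(D) = -5*D
-131*(s(9) + (10 + 5*(-8))) = -131*(-5*9 + (10 + 5*(-8))) = -131*(-45 + (10 - 40)) = -131*(-45 - 30) = -131*(-75) = 9825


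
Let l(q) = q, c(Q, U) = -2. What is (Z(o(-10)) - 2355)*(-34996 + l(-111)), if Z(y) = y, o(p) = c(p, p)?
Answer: 82747199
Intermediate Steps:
o(p) = -2
(Z(o(-10)) - 2355)*(-34996 + l(-111)) = (-2 - 2355)*(-34996 - 111) = -2357*(-35107) = 82747199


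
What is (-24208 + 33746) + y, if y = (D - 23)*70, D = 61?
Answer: 12198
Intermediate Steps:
y = 2660 (y = (61 - 23)*70 = 38*70 = 2660)
(-24208 + 33746) + y = (-24208 + 33746) + 2660 = 9538 + 2660 = 12198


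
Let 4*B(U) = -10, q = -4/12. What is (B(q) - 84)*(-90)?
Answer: 7785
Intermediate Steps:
q = -⅓ (q = -4*1/12 = -⅓ ≈ -0.33333)
B(U) = -5/2 (B(U) = (¼)*(-10) = -5/2)
(B(q) - 84)*(-90) = (-5/2 - 84)*(-90) = -173/2*(-90) = 7785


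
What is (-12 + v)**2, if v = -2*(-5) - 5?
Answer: 49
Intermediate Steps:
v = 5 (v = 10 - 5 = 5)
(-12 + v)**2 = (-12 + 5)**2 = (-7)**2 = 49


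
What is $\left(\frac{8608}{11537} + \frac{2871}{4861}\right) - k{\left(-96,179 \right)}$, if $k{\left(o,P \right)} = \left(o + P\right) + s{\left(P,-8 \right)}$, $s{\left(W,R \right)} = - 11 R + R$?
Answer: $- \frac{9066294976}{56081357} \approx -161.66$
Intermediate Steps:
$s{\left(W,R \right)} = - 10 R$
$k{\left(o,P \right)} = 80 + P + o$ ($k{\left(o,P \right)} = \left(o + P\right) - -80 = \left(P + o\right) + 80 = 80 + P + o$)
$\left(\frac{8608}{11537} + \frac{2871}{4861}\right) - k{\left(-96,179 \right)} = \left(\frac{8608}{11537} + \frac{2871}{4861}\right) - \left(80 + 179 - 96\right) = \left(8608 \cdot \frac{1}{11537} + 2871 \cdot \frac{1}{4861}\right) - 163 = \left(\frac{8608}{11537} + \frac{2871}{4861}\right) - 163 = \frac{74966215}{56081357} - 163 = - \frac{9066294976}{56081357}$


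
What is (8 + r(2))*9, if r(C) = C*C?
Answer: 108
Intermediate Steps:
r(C) = C²
(8 + r(2))*9 = (8 + 2²)*9 = (8 + 4)*9 = 12*9 = 108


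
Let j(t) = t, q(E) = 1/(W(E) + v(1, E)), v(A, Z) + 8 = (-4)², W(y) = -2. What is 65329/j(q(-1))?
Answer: 391974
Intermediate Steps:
v(A, Z) = 8 (v(A, Z) = -8 + (-4)² = -8 + 16 = 8)
q(E) = ⅙ (q(E) = 1/(-2 + 8) = 1/6 = ⅙)
65329/j(q(-1)) = 65329/(⅙) = 65329*6 = 391974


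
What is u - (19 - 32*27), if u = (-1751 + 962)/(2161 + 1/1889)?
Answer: 1149303143/1360710 ≈ 844.63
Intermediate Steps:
u = -496807/1360710 (u = -789/(2161 + 1/1889) = -789/4082130/1889 = -789*1889/4082130 = -496807/1360710 ≈ -0.36511)
u - (19 - 32*27) = -496807/1360710 - (19 - 32*27) = -496807/1360710 - (19 - 864) = -496807/1360710 - 1*(-845) = -496807/1360710 + 845 = 1149303143/1360710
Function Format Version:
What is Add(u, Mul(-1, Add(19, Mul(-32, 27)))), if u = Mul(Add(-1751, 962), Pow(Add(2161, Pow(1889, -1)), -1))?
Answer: Rational(1149303143, 1360710) ≈ 844.63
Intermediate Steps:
u = Rational(-496807, 1360710) (u = Mul(-789, Pow(Add(2161, Rational(1, 1889)), -1)) = Mul(-789, Pow(Rational(4082130, 1889), -1)) = Mul(-789, Rational(1889, 4082130)) = Rational(-496807, 1360710) ≈ -0.36511)
Add(u, Mul(-1, Add(19, Mul(-32, 27)))) = Add(Rational(-496807, 1360710), Mul(-1, Add(19, Mul(-32, 27)))) = Add(Rational(-496807, 1360710), Mul(-1, Add(19, -864))) = Add(Rational(-496807, 1360710), Mul(-1, -845)) = Add(Rational(-496807, 1360710), 845) = Rational(1149303143, 1360710)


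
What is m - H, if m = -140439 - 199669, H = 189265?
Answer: -529373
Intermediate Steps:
m = -340108
m - H = -340108 - 1*189265 = -340108 - 189265 = -529373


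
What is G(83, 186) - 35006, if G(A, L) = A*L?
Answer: -19568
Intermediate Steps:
G(83, 186) - 35006 = 83*186 - 35006 = 15438 - 35006 = -19568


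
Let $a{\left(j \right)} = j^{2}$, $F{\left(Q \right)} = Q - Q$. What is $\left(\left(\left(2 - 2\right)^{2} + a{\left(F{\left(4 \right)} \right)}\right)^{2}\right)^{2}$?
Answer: $0$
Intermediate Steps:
$F{\left(Q \right)} = 0$
$\left(\left(\left(2 - 2\right)^{2} + a{\left(F{\left(4 \right)} \right)}\right)^{2}\right)^{2} = \left(\left(\left(2 - 2\right)^{2} + 0^{2}\right)^{2}\right)^{2} = \left(\left(0^{2} + 0\right)^{2}\right)^{2} = \left(\left(0 + 0\right)^{2}\right)^{2} = \left(0^{2}\right)^{2} = 0^{2} = 0$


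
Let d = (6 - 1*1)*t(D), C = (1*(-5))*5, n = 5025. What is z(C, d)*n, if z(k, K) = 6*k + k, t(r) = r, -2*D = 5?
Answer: -879375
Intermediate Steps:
D = -5/2 (D = -½*5 = -5/2 ≈ -2.5000)
C = -25 (C = -5*5 = -25)
d = -25/2 (d = (6 - 1*1)*(-5/2) = (6 - 1)*(-5/2) = 5*(-5/2) = -25/2 ≈ -12.500)
z(k, K) = 7*k
z(C, d)*n = (7*(-25))*5025 = -175*5025 = -879375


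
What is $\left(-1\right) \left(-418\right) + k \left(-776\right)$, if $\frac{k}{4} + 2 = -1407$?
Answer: $4373954$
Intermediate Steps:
$k = -5636$ ($k = -8 + 4 \left(-1407\right) = -8 - 5628 = -5636$)
$\left(-1\right) \left(-418\right) + k \left(-776\right) = \left(-1\right) \left(-418\right) - -4373536 = 418 + 4373536 = 4373954$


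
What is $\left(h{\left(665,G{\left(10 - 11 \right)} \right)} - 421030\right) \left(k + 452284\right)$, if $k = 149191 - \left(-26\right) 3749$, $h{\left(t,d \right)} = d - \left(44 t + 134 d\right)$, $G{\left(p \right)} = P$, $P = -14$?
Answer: $-313428302172$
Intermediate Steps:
$G{\left(p \right)} = -14$
$h{\left(t,d \right)} = - 133 d - 44 t$ ($h{\left(t,d \right)} = d - \left(44 t + 134 d\right) = - 133 d - 44 t$)
$k = 246665$ ($k = 149191 - -97474 = 149191 + 97474 = 246665$)
$\left(h{\left(665,G{\left(10 - 11 \right)} \right)} - 421030\right) \left(k + 452284\right) = \left(\left(\left(-133\right) \left(-14\right) - 29260\right) - 421030\right) \left(246665 + 452284\right) = \left(\left(1862 - 29260\right) - 421030\right) 698949 = \left(-27398 - 421030\right) 698949 = \left(-448428\right) 698949 = -313428302172$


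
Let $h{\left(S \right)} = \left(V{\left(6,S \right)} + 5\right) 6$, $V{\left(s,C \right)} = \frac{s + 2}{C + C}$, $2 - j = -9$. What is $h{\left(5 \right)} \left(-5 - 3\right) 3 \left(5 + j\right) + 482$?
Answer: $- \frac{64406}{5} \approx -12881.0$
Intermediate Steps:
$j = 11$ ($j = 2 - -9 = 2 + 9 = 11$)
$V{\left(s,C \right)} = \frac{2 + s}{2 C}$
$h{\left(S \right)} = 30 + \frac{24}{S}$ ($h{\left(S \right)} = \left(\frac{2 + 6}{2 S} + 5\right) 6 = \left(\frac{1}{2} \frac{1}{S} 8 + 5\right) 6 = \left(\frac{4}{S} + 5\right) 6 = \left(5 + \frac{4}{S}\right) 6 = 30 + \frac{24}{S}$)
$h{\left(5 \right)} \left(-5 - 3\right) 3 \left(5 + j\right) + 482 = \left(30 + \frac{24}{5}\right) \left(-5 - 3\right) 3 \left(5 + 11\right) + 482 = \left(30 + 24 \cdot \frac{1}{5}\right) \left(-8\right) 3 \cdot 16 + 482 = \left(30 + \frac{24}{5}\right) \left(-8\right) 48 + 482 = \frac{174}{5} \left(-8\right) 48 + 482 = \left(- \frac{1392}{5}\right) 48 + 482 = - \frac{66816}{5} + 482 = - \frac{64406}{5}$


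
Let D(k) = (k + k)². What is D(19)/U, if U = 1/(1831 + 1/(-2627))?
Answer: 6945691984/2627 ≈ 2.6440e+6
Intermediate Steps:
D(k) = 4*k² (D(k) = (2*k)² = 4*k²)
U = 2627/4810036 (U = 1/(1831 - 1/2627) = 1/(4810036/2627) = 2627/4810036 ≈ 0.00054615)
D(19)/U = (4*19²)/(2627/4810036) = (4*361)*(4810036/2627) = 1444*(4810036/2627) = 6945691984/2627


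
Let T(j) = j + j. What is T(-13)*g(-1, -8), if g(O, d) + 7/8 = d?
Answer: 923/4 ≈ 230.75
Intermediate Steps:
T(j) = 2*j
g(O, d) = -7/8 + d
T(-13)*g(-1, -8) = (2*(-13))*(-7/8 - 8) = -26*(-71/8) = 923/4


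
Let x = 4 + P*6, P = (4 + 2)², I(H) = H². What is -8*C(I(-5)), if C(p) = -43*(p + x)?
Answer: 84280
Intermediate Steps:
P = 36 (P = 6² = 36)
x = 220 (x = 4 + 36*6 = 4 + 216 = 220)
C(p) = -9460 - 43*p (C(p) = -43*(p + 220) = -43*(220 + p) = -9460 - 43*p)
-8*C(I(-5)) = -8*(-9460 - 43*(-5)²) = -8*(-9460 - 43*25) = -8*(-9460 - 1075) = -8*(-10535) = 84280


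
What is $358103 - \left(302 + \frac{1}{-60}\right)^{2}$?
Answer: $\frac{960872639}{3600} \approx 2.6691 \cdot 10^{5}$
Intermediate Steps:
$358103 - \left(302 + \frac{1}{-60}\right)^{2} = 358103 - \left(302 - \frac{1}{60}\right)^{2} = 358103 - \left(\frac{18119}{60}\right)^{2} = 358103 - \frac{328298161}{3600} = \frac{960872639}{3600}$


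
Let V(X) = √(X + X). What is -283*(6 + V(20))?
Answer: -1698 - 566*√10 ≈ -3487.8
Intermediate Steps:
V(X) = √2*√X (V(X) = √(2*X) = √2*√X)
-283*(6 + V(20)) = -283*(6 + √2*√20) = -283*(6 + √2*(2*√5)) = -283*(6 + 2*√10) = -1698 - 566*√10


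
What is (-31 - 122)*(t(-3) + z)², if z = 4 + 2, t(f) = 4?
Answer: -15300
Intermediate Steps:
z = 6
(-31 - 122)*(t(-3) + z)² = (-31 - 122)*(4 + 6)² = -153*10² = -153*100 = -15300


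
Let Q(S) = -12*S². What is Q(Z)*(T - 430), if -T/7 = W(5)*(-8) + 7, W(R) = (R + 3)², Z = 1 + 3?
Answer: -596160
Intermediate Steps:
Z = 4
W(R) = (3 + R)²
T = 3535 (T = -7*((3 + 5)²*(-8) + 7) = -7*(8²*(-8) + 7) = -7*(64*(-8) + 7) = -7*(-512 + 7) = -7*(-505) = 3535)
Q(Z)*(T - 430) = (-12*4²)*(3535 - 430) = -12*16*3105 = -192*3105 = -596160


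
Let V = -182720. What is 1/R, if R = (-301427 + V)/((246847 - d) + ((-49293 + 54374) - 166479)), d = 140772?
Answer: 55323/484147 ≈ 0.11427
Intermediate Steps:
R = 484147/55323 (R = (-301427 - 182720)/((246847 - 1*140772) + ((-49293 + 54374) - 166479)) = -484147/((246847 - 140772) + (5081 - 166479)) = -484147/(106075 - 161398) = -484147/(-55323) = -484147*(-1/55323) = 484147/55323 ≈ 8.7513)
1/R = 1/(484147/55323) = 55323/484147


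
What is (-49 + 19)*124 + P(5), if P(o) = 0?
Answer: -3720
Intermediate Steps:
(-49 + 19)*124 + P(5) = (-49 + 19)*124 + 0 = -30*124 + 0 = -3720 + 0 = -3720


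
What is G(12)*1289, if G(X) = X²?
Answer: 185616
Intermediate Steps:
G(12)*1289 = 12²*1289 = 144*1289 = 185616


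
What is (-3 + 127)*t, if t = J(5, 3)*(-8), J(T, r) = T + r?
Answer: -7936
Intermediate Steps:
t = -64 (t = (5 + 3)*(-8) = 8*(-8) = -64)
(-3 + 127)*t = (-3 + 127)*(-64) = 124*(-64) = -7936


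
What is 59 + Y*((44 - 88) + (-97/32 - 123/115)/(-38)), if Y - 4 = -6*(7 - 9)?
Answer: -5622209/8740 ≈ -643.27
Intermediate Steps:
Y = 16 (Y = 4 - 6*(7 - 9) = 4 - 6*(-2) = 4 + 12 = 16)
59 + Y*((44 - 88) + (-97/32 - 123/115)/(-38)) = 59 + 16*((44 - 88) + (-97/32 - 123/115)/(-38)) = 59 + 16*(-44 + (-97*1/32 - 123*1/115)*(-1/38)) = 59 + 16*(-44 + (-97/32 - 123/115)*(-1/38)) = 59 + 16*(-44 - 15091/3680*(-1/38)) = 59 + 16*(-44 + 15091/139840) = 59 + 16*(-6137869/139840) = 59 - 6137869/8740 = -5622209/8740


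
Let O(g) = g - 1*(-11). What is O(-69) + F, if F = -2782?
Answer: -2840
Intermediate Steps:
O(g) = 11 + g (O(g) = g + 11 = 11 + g)
O(-69) + F = (11 - 69) - 2782 = -58 - 2782 = -2840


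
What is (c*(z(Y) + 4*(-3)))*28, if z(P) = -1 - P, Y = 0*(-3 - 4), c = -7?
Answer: 2548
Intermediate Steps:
Y = 0 (Y = 0*(-7) = 0)
(c*(z(Y) + 4*(-3)))*28 = -7*((-1 - 1*0) + 4*(-3))*28 = -7*((-1 + 0) - 12)*28 = -7*(-1 - 12)*28 = -7*(-13)*28 = 91*28 = 2548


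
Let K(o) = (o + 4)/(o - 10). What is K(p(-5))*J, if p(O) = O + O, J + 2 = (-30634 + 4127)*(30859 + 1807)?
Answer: -1298816496/5 ≈ -2.5976e+8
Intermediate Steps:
J = -865877664 (J = -2 + (-30634 + 4127)*(30859 + 1807) = -2 - 26507*32666 = -2 - 865877662 = -865877664)
p(O) = 2*O
K(o) = (4 + o)/(-10 + o)
K(p(-5))*J = ((4 + 2*(-5))/(-10 + 2*(-5)))*(-865877664) = ((4 - 10)/(-10 - 10))*(-865877664) = (-6/(-20))*(-865877664) = -1/20*(-6)*(-865877664) = (3/10)*(-865877664) = -1298816496/5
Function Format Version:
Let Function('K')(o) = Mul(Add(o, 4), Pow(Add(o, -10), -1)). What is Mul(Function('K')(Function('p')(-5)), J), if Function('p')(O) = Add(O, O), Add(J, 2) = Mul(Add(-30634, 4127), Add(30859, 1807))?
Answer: Rational(-1298816496, 5) ≈ -2.5976e+8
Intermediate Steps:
J = -865877664 (J = Add(-2, Mul(Add(-30634, 4127), Add(30859, 1807))) = Add(-2, Mul(-26507, 32666)) = Add(-2, -865877662) = -865877664)
Function('p')(O) = Mul(2, O)
Function('K')(o) = Mul(Pow(Add(-10, o), -1), Add(4, o)) (Function('K')(o) = Mul(Add(4, o), Pow(Add(-10, o), -1)) = Mul(Pow(Add(-10, o), -1), Add(4, o)))
Mul(Function('K')(Function('p')(-5)), J) = Mul(Mul(Pow(Add(-10, Mul(2, -5)), -1), Add(4, Mul(2, -5))), -865877664) = Mul(Mul(Pow(Add(-10, -10), -1), Add(4, -10)), -865877664) = Mul(Mul(Pow(-20, -1), -6), -865877664) = Mul(Mul(Rational(-1, 20), -6), -865877664) = Mul(Rational(3, 10), -865877664) = Rational(-1298816496, 5)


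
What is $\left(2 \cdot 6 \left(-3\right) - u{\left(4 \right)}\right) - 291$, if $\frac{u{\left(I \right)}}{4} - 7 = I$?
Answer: $-371$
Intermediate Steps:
$u{\left(I \right)} = 28 + 4 I$
$\left(2 \cdot 6 \left(-3\right) - u{\left(4 \right)}\right) - 291 = \left(2 \cdot 6 \left(-3\right) - \left(28 + 4 \cdot 4\right)\right) - 291 = \left(12 \left(-3\right) - \left(28 + 16\right)\right) - 291 = \left(-36 - 44\right) - 291 = -80 - 291 = -371$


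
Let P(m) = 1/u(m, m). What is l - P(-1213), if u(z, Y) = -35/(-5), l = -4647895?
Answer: -32535266/7 ≈ -4.6479e+6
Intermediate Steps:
u(z, Y) = 7 (u(z, Y) = -35*(-1/5) = 7)
P(m) = 1/7
l - P(-1213) = -4647895 - 1*1/7 = -4647895 - 1/7 = -32535266/7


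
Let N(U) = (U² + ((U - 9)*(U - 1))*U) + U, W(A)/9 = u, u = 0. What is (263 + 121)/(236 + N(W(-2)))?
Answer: 96/59 ≈ 1.6271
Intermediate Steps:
W(A) = 0 (W(A) = 9*0 = 0)
N(U) = U + U² + U*(-1 + U)*(-9 + U) (N(U) = (U² + ((-9 + U)*(-1 + U))*U) + U = (U² + ((-1 + U)*(-9 + U))*U) + U = (U² + U*(-1 + U)*(-9 + U)) + U = U + U² + U*(-1 + U)*(-9 + U))
(263 + 121)/(236 + N(W(-2))) = (263 + 121)/(236 + 0*(10 + 0² - 9*0)) = 384/(236 + 0*(10 + 0 + 0)) = 384/(236 + 0*10) = 384/(236 + 0) = 384/236 = 384*(1/236) = 96/59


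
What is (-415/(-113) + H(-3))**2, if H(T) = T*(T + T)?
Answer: 5997601/12769 ≈ 469.70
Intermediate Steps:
H(T) = 2*T**2 (H(T) = T*(2*T) = 2*T**2)
(-415/(-113) + H(-3))**2 = (-415/(-113) + 2*(-3)**2)**2 = (-415*(-1/113) + 2*9)**2 = (415/113 + 18)**2 = (2449/113)**2 = 5997601/12769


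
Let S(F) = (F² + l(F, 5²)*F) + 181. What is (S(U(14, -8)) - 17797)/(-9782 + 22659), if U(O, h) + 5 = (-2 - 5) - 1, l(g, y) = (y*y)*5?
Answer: -58072/12877 ≈ -4.5097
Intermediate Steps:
l(g, y) = 5*y² (l(g, y) = y²*5 = 5*y²)
U(O, h) = -13 (U(O, h) = -5 + ((-2 - 5) - 1) = -5 + (-7 - 1) = -5 - 8 = -13)
S(F) = 181 + F² + 3125*F (S(F) = (F² + (5*(5²)²)*F) + 181 = (F² + (5*25²)*F) + 181 = (F² + (5*625)*F) + 181 = (F² + 3125*F) + 181 = 181 + F² + 3125*F)
(S(U(14, -8)) - 17797)/(-9782 + 22659) = ((181 + (-13)² + 3125*(-13)) - 17797)/(-9782 + 22659) = ((181 + 169 - 40625) - 17797)/12877 = (-40275 - 17797)*(1/12877) = -58072*1/12877 = -58072/12877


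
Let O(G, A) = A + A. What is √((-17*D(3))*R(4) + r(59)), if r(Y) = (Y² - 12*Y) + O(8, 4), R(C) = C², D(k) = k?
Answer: √1965 ≈ 44.328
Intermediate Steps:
O(G, A) = 2*A
r(Y) = 8 + Y² - 12*Y (r(Y) = (Y² - 12*Y) + 2*4 = (Y² - 12*Y) + 8 = 8 + Y² - 12*Y)
√((-17*D(3))*R(4) + r(59)) = √(-17*3*4² + (8 + 59² - 12*59)) = √(-17*3*16 + (8 + 3481 - 708)) = √(-51*16 + 2781) = √(-816 + 2781) = √1965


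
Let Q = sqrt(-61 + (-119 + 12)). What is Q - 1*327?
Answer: -327 + 2*I*sqrt(42) ≈ -327.0 + 12.961*I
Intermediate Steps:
Q = 2*I*sqrt(42) (Q = sqrt(-61 - 107) = sqrt(-168) = 2*I*sqrt(42) ≈ 12.961*I)
Q - 1*327 = 2*I*sqrt(42) - 1*327 = 2*I*sqrt(42) - 327 = -327 + 2*I*sqrt(42)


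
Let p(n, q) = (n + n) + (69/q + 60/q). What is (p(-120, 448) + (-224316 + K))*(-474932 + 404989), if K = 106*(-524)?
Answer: 8776774343753/448 ≈ 1.9591e+10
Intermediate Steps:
p(n, q) = 2*n + 129/q
K = -55544
(p(-120, 448) + (-224316 + K))*(-474932 + 404989) = ((2*(-120) + 129/448) + (-224316 - 55544))*(-474932 + 404989) = ((-240 + 129*(1/448)) - 279860)*(-69943) = ((-240 + 129/448) - 279860)*(-69943) = (-107391/448 - 279860)*(-69943) = -125484671/448*(-69943) = 8776774343753/448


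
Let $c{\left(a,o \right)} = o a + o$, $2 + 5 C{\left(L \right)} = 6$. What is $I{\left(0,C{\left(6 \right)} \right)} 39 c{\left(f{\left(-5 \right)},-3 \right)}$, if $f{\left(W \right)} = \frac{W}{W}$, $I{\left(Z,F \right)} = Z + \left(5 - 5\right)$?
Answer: $0$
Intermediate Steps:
$C{\left(L \right)} = \frac{4}{5}$ ($C{\left(L \right)} = - \frac{2}{5} + \frac{1}{5} \cdot 6 = - \frac{2}{5} + \frac{6}{5} = \frac{4}{5}$)
$I{\left(Z,F \right)} = Z$ ($I{\left(Z,F \right)} = Z + 0 = Z$)
$f{\left(W \right)} = 1$
$c{\left(a,o \right)} = o + a o$ ($c{\left(a,o \right)} = a o + o = o + a o$)
$I{\left(0,C{\left(6 \right)} \right)} 39 c{\left(f{\left(-5 \right)},-3 \right)} = 0 \cdot 39 \left(- 3 \left(1 + 1\right)\right) = 0 \left(\left(-3\right) 2\right) = 0 \left(-6\right) = 0$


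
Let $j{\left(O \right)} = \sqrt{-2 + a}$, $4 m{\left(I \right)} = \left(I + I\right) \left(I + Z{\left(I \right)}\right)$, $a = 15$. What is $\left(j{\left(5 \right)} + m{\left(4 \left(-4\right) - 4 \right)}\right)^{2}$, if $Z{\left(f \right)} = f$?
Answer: $\left(400 + \sqrt{13}\right)^{2} \approx 1.629 \cdot 10^{5}$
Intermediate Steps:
$m{\left(I \right)} = I^{2}$ ($m{\left(I \right)} = \frac{\left(I + I\right) \left(I + I\right)}{4} = \frac{2 I 2 I}{4} = \frac{4 I^{2}}{4} = I^{2}$)
$j{\left(O \right)} = \sqrt{13}$ ($j{\left(O \right)} = \sqrt{-2 + 15} = \sqrt{13}$)
$\left(j{\left(5 \right)} + m{\left(4 \left(-4\right) - 4 \right)}\right)^{2} = \left(\sqrt{13} + \left(4 \left(-4\right) - 4\right)^{2}\right)^{2} = \left(\sqrt{13} + \left(-16 - 4\right)^{2}\right)^{2} = \left(\sqrt{13} + \left(-20\right)^{2}\right)^{2} = \left(\sqrt{13} + 400\right)^{2} = \left(400 + \sqrt{13}\right)^{2}$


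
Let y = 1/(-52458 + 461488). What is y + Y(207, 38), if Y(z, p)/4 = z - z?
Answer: 1/409030 ≈ 2.4448e-6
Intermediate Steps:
y = 1/409030 ≈ 2.4448e-6
Y(z, p) = 0 (Y(z, p) = 4*(z - z) = 4*0 = 0)
y + Y(207, 38) = 1/409030 + 0 = 1/409030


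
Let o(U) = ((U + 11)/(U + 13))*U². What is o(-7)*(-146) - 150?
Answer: -14758/3 ≈ -4919.3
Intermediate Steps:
o(U) = U²*(11 + U)/(13 + U) (o(U) = ((11 + U)/(13 + U))*U² = U²*(11 + U)/(13 + U))
o(-7)*(-146) - 150 = ((-7)²*(11 - 7)/(13 - 7))*(-146) - 150 = (49*4/6)*(-146) - 150 = (49*(⅙)*4)*(-146) - 150 = (98/3)*(-146) - 150 = -14308/3 - 150 = -14758/3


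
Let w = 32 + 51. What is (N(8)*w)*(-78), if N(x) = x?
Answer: -51792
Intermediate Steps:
w = 83
(N(8)*w)*(-78) = (8*83)*(-78) = 664*(-78) = -51792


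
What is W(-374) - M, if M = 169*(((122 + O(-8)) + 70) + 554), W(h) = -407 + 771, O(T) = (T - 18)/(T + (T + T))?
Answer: -1510717/12 ≈ -1.2589e+5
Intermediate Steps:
O(T) = (-18 + T)/(3*T) (O(T) = (-18 + T)/(T + 2*T) = (-18 + T)/((3*T)) = (-18 + T)*(1/(3*T)) = (-18 + T)/(3*T))
W(h) = 364
M = 1515085/12 (M = 169*(((122 + (⅓)*(-18 - 8)/(-8)) + 70) + 554) = 169*(((122 + (⅓)*(-⅛)*(-26)) + 70) + 554) = 169*(((122 + 13/12) + 70) + 554) = 169*((1477/12 + 70) + 554) = 169*(2317/12 + 554) = 169*(8965/12) = 1515085/12 ≈ 1.2626e+5)
W(-374) - M = 364 - 1*1515085/12 = 364 - 1515085/12 = -1510717/12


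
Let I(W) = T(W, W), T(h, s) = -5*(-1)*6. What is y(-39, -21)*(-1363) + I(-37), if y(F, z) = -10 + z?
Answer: 42283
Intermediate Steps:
T(h, s) = 30 (T(h, s) = 5*6 = 30)
I(W) = 30
y(-39, -21)*(-1363) + I(-37) = (-10 - 21)*(-1363) + 30 = -31*(-1363) + 30 = 42253 + 30 = 42283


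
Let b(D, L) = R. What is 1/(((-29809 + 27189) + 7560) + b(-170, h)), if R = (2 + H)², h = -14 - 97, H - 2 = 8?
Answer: 1/5084 ≈ 0.00019670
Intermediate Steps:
H = 10 (H = 2 + 8 = 10)
h = -111
R = 144 (R = (2 + 10)² = 12² = 144)
b(D, L) = 144
1/(((-29809 + 27189) + 7560) + b(-170, h)) = 1/(((-29809 + 27189) + 7560) + 144) = 1/((-2620 + 7560) + 144) = 1/(4940 + 144) = 1/5084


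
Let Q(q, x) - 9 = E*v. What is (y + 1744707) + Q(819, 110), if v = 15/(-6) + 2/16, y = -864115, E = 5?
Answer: 7044713/8 ≈ 8.8059e+5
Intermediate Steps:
v = -19/8 (v = 15*(-⅙) + 2*(1/16) = -5/2 + ⅛ = -19/8 ≈ -2.3750)
Q(q, x) = -23/8 (Q(q, x) = 9 + 5*(-19/8) = 9 - 95/8 = -23/8)
(y + 1744707) + Q(819, 110) = (-864115 + 1744707) - 23/8 = 880592 - 23/8 = 7044713/8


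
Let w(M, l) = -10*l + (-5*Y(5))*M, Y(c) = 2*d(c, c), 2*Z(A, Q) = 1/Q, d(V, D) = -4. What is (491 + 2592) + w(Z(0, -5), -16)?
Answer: 3239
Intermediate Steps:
Z(A, Q) = 1/(2*Q) (Z(A, Q) = (1/Q)/2 = 1/(2*Q))
Y(c) = -8 (Y(c) = 2*(-4) = -8)
w(M, l) = -10*l + 40*M (w(M, l) = -10*l + (-5*(-8))*M = -10*l + 40*M)
(491 + 2592) + w(Z(0, -5), -16) = (491 + 2592) + (-10*(-16) + 40*((1/2)/(-5))) = 3083 + (160 + 40*((1/2)*(-1/5))) = 3083 + (160 + 40*(-1/10)) = 3083 + (160 - 4) = 3083 + 156 = 3239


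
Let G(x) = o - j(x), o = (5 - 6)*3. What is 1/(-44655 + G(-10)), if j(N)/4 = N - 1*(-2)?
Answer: -1/44626 ≈ -2.2408e-5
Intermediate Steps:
j(N) = 8 + 4*N (j(N) = 4*(N - 1*(-2)) = 4*(N + 2) = 4*(2 + N) = 8 + 4*N)
o = -3 (o = -1*3 = -3)
G(x) = -11 - 4*x (G(x) = -3 - (8 + 4*x) = -3 + (-8 - 4*x) = -11 - 4*x)
1/(-44655 + G(-10)) = 1/(-44655 + (-11 - 4*(-10))) = 1/(-44655 + (-11 + 40)) = 1/(-44655 + 29) = 1/(-44626) = -1/44626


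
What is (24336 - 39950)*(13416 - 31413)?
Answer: 281005158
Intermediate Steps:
(24336 - 39950)*(13416 - 31413) = -15614*(-17997) = 281005158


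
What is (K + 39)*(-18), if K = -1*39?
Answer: 0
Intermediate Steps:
K = -39
(K + 39)*(-18) = (-39 + 39)*(-18) = 0*(-18) = 0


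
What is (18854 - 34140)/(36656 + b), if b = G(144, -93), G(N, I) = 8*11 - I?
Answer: -15286/36837 ≈ -0.41496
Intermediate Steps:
G(N, I) = 88 - I
b = 181 (b = 88 - 1*(-93) = 88 + 93 = 181)
(18854 - 34140)/(36656 + b) = (18854 - 34140)/(36656 + 181) = -15286/36837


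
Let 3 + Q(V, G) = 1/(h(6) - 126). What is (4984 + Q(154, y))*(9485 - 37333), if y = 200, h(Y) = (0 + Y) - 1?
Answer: -16783989600/121 ≈ -1.3871e+8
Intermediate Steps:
h(Y) = -1 + Y (h(Y) = Y - 1 = -1 + Y)
Q(V, G) = -364/121 (Q(V, G) = -3 + 1/((-1 + 6) - 126) = -3 + 1/(5 - 126) = -3 + 1/(-121) = -3 - 1/121 = -364/121)
(4984 + Q(154, y))*(9485 - 37333) = (4984 - 364/121)*(9485 - 37333) = (602700/121)*(-27848) = -16783989600/121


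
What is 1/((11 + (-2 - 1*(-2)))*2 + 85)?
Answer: 1/107 ≈ 0.0093458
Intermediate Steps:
1/((11 + (-2 - 1*(-2)))*2 + 85) = 1/((11 + (-2 + 2))*2 + 85) = 1/((11 + 0)*2 + 85) = 1/(11*2 + 85) = 1/(22 + 85) = 1/107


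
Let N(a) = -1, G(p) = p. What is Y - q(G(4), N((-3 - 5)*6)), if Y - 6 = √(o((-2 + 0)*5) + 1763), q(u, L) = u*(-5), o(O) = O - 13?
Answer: 26 + 2*√435 ≈ 67.713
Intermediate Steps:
o(O) = -13 + O
q(u, L) = -5*u
Y = 6 + 2*√435 (Y = 6 + √((-13 + (-2 + 0)*5) + 1763) = 6 + √((-13 - 2*5) + 1763) = 6 + √((-13 - 10) + 1763) = 6 + √(-23 + 1763) = 6 + √1740 = 6 + 2*√435 ≈ 47.713)
Y - q(G(4), N((-3 - 5)*6)) = (6 + 2*√435) - (-5)*4 = (6 + 2*√435) - 1*(-20) = (6 + 2*√435) + 20 = 26 + 2*√435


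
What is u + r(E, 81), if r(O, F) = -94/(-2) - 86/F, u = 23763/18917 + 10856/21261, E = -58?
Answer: 518040921224/10859247099 ≈ 47.705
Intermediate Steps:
u = 710588095/402194337 (u = 23763*(1/18917) + 10856*(1/21261) = 23763/18917 + 10856/21261 = 710588095/402194337 ≈ 1.7668)
r(O, F) = 47 - 86/F (r(O, F) = -94*(-1/2) - 86/F = 47 - 86/F)
u + r(E, 81) = 710588095/402194337 + (47 - 86/81) = 710588095/402194337 + 3721/81 = 518040921224/10859247099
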